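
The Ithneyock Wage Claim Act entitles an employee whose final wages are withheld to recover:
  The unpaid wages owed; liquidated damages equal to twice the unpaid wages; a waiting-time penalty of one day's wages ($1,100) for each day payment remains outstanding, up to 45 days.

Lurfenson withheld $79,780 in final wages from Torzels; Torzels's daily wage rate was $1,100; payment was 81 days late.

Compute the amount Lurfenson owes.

$288,840

Doubled: 2 × $79,780 = $159,560
Penalty days: min(81, 45) = 45
Waiting-time penalty: 45 × $1,100 = $49,500
Total award: $79,780 + $159,560 + $49,500 = $288,840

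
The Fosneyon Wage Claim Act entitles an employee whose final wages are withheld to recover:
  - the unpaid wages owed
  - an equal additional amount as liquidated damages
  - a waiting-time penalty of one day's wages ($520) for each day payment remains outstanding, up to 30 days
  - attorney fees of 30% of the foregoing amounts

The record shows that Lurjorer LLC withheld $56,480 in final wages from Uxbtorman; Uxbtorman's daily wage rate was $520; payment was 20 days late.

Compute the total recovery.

Total award: $160,368

Liquidated damages (equal amount): $56,480
Penalty days: min(20, 30) = 20
Waiting-time penalty: 20 × $520 = $10,400
Subtotal: $56,480 + $56,480 + $10,400 = $123,360
Attorney fees: 30% of $123,360 = $37,008
Total award: $123,360 + $37,008 = $160,368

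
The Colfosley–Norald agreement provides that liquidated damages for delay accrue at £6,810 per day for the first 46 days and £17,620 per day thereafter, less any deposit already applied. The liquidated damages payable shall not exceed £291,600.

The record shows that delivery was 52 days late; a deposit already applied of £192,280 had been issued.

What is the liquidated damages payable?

Liquidated damages: £226,700

First 46 days: 46 × £6,810 = £313,260
Remaining days: (52 − 46) × £17,620 = £105,720
Accrued per-day damages: £313,260 + £105,720 = £418,980
Less deposit already applied: £418,980 − £192,280 = £226,700
Cap at £291,600: £226,700 is within the cap, no reduction.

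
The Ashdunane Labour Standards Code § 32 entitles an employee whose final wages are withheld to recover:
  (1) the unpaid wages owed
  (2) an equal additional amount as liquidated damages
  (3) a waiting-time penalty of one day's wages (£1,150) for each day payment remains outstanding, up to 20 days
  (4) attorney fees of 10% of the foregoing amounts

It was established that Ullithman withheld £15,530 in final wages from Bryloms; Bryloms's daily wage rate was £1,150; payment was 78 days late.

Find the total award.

£59,466

Liquidated damages (equal amount): £15,530
Penalty days: min(78, 20) = 20
Waiting-time penalty: 20 × £1,150 = £23,000
Subtotal: £15,530 + £15,530 + £23,000 = £54,060
Attorney fees: 10% of £54,060 = £5,406
Total award: £54,060 + £5,406 = £59,466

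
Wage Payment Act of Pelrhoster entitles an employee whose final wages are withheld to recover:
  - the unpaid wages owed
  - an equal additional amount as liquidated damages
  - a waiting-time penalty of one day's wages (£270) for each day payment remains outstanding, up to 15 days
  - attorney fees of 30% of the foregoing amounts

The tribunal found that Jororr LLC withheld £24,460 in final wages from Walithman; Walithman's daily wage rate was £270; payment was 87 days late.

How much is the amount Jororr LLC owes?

Liquidated damages (equal amount): £24,460
Penalty days: min(87, 15) = 15
Waiting-time penalty: 15 × £270 = £4,050
Subtotal: £24,460 + £24,460 + £4,050 = £52,970
Attorney fees: 30% of £52,970 = £15,891
Total award: £52,970 + £15,891 = £68,861

Total award: £68,861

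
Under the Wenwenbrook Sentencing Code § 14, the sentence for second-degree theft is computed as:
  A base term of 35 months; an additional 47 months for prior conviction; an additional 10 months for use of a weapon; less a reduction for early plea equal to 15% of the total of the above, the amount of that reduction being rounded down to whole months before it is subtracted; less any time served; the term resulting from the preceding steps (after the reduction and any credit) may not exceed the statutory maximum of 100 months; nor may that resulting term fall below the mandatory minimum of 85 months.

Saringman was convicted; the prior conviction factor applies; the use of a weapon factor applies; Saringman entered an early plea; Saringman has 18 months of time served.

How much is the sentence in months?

85 months

Prior conviction enhancement: +47 months
Use of a weapon enhancement: +10 months
Adjusted term: 35 months + 47 months + 10 months = 92 months
Early plea reduction: 15% of 92 months = 13 months (rounded down)
After reduction: 92 − 13 = 79 months
Less time served: 79 months − 18 months = 61 months
Cap at 100 months: 61 months is within the cap, no reduction.
Minimum 85 months: 61 months is below the minimum → 85 months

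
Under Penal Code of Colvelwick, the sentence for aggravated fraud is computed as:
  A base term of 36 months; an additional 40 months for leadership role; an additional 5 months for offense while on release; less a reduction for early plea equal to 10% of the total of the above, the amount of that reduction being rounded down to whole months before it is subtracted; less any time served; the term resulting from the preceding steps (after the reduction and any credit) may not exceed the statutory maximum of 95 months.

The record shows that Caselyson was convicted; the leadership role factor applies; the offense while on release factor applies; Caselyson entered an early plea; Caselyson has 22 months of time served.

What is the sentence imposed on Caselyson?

Leadership role enhancement: +40 months
Offense while on release enhancement: +5 months
Adjusted term: 36 months + 40 months + 5 months = 81 months
Early plea reduction: 10% of 81 months = 8 months (rounded down)
After reduction: 81 − 8 = 73 months
Less time served: 73 months − 22 months = 51 months
Cap at 95 months: 51 months is within the cap, no reduction.

51 months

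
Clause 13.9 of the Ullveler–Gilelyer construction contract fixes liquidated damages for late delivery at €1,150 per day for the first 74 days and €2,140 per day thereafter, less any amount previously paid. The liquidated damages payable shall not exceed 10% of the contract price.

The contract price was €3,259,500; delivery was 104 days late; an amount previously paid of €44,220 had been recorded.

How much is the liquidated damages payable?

Liquidated damages: €105,080

First 74 days: 74 × €1,150 = €85,100
Remaining days: (104 − 74) × €2,140 = €64,200
Accrued per-day damages: €85,100 + €64,200 = €149,300
Less amount previously paid: €149,300 − €44,220 = €105,080
Cap: 10% of €3,259,500 = €325,950
Cap at €325,950: €105,080 is within the cap, no reduction.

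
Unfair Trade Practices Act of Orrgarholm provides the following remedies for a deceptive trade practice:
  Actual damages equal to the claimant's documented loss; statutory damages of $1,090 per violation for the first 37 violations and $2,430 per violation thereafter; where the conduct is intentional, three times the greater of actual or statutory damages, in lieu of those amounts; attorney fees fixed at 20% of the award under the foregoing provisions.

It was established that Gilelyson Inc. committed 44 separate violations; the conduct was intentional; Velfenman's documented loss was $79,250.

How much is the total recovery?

First 37 violations: 37 × $1,090 = $40,330
Remaining violations: (44 − 37) × $2,430 = $17,010
Statutory damages: $40,330 + $17,010 = $57,340
Greater of actual damages ($79,250) or statutory damages ($57,340): $79,250
Trebled: 3 × $79,250 = $237,750
Attorney fees: 20% of $237,750 = $47,550
Total recovery: $237,750 + $47,550 = $285,300

$285,300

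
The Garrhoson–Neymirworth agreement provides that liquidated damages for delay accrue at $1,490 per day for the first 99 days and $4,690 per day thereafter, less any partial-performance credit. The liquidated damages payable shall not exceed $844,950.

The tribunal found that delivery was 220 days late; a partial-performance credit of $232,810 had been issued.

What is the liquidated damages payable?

First 99 days: 99 × $1,490 = $147,510
Remaining days: (220 − 99) × $4,690 = $567,490
Accrued per-day damages: $147,510 + $567,490 = $715,000
Less partial-performance credit: $715,000 − $232,810 = $482,190
Cap at $844,950: $482,190 is within the cap, no reduction.

$482,190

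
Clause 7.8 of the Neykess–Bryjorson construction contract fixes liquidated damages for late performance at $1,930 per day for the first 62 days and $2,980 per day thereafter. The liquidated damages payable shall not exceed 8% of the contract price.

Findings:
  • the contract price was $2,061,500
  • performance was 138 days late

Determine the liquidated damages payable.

$164,920

First 62 days: 62 × $1,930 = $119,660
Remaining days: (138 − 62) × $2,980 = $226,480
Accrued per-day damages: $119,660 + $226,480 = $346,140
Cap: 8% of $2,061,500 = $164,920
Cap at $164,920: $346,140 exceeds the cap → $164,920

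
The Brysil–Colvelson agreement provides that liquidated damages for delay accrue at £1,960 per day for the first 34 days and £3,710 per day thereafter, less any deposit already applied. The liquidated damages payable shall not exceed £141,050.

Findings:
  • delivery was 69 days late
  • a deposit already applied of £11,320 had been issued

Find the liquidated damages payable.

£141,050

First 34 days: 34 × £1,960 = £66,640
Remaining days: (69 − 34) × £3,710 = £129,850
Accrued per-day damages: £66,640 + £129,850 = £196,490
Less deposit already applied: £196,490 − £11,320 = £185,170
Cap at £141,050: £185,170 exceeds the cap → £141,050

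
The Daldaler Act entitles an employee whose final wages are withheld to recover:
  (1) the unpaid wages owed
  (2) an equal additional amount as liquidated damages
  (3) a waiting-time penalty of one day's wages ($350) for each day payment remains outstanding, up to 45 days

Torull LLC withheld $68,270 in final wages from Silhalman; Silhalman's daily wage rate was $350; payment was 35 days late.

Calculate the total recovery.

Total award: $148,790

Liquidated damages (equal amount): $68,270
Penalty days: min(35, 45) = 35
Waiting-time penalty: 35 × $350 = $12,250
Total award: $68,270 + $68,270 + $12,250 = $148,790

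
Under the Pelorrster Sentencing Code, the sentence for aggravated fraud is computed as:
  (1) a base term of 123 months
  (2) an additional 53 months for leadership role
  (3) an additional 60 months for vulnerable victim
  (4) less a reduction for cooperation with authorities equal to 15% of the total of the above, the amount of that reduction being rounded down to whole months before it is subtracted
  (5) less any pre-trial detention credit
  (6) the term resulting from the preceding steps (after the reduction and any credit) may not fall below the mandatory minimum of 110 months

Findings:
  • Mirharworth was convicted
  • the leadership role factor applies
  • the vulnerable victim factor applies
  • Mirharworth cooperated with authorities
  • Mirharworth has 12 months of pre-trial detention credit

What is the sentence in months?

189 months

Leadership role enhancement: +53 months
Vulnerable victim enhancement: +60 months
Adjusted term: 123 months + 53 months + 60 months = 236 months
Cooperation with authorities reduction: 15% of 236 months = 35 months (rounded down)
After reduction: 236 − 35 = 201 months
Less pre-trial detention credit: 201 months − 12 months = 189 months
Minimum 110 months: 189 months meets the minimum, no increase.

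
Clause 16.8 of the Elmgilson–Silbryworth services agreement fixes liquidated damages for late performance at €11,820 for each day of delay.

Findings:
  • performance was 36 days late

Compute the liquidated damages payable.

€425,520

Per-day damages: 36 × €11,820 = €425,520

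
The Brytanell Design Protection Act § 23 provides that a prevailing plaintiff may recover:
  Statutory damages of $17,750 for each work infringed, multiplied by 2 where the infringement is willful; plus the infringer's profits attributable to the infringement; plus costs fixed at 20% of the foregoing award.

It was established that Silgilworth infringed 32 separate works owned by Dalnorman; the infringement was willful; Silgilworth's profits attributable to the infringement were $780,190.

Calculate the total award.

Statutory damages: 32 × $17,750 = $568,000
Doubled: 2 × $568,000 = $1,136,000
Combined award: $1,136,000 + $780,190 = $1,916,190
Costs: 20% of $1,916,190 = $383,238
Award plus costs: $1,916,190 + $383,238 = $2,299,428

Award: $2,299,428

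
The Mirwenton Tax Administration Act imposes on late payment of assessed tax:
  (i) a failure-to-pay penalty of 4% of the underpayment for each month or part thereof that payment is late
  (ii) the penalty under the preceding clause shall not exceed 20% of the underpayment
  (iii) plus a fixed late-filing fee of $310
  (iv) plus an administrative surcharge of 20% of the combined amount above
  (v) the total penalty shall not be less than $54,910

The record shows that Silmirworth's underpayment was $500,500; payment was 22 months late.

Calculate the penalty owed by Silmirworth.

Accrued rate: 4% × 22 = 88%, capped at 20% → 20%
Failure-to-pay penalty: 20% of $500,500 = $100,100
Penalty before surcharge: $100,100 + $310 = $100,410
Administrative surcharge: 20% of $100,410 = $20,082
Total penalty: $100,410 + $20,082 = $120,492
Minimum $54,910: $120,492 meets the minimum, no increase.

$120,492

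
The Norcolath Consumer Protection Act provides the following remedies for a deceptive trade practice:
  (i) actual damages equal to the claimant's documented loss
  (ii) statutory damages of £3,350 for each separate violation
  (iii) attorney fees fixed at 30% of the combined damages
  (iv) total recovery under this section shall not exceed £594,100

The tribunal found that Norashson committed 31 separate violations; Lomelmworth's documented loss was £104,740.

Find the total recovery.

Statutory damages: 31 × £3,350 = £103,850
Combined damages: £104,740 + £103,850 = £208,590
Attorney fees: 30% of £208,590 = £62,577
Total before cap: £208,590 + £62,577 = £271,167
Cap at £594,100: £271,167 is within the cap, no reduction.

Total recovery: £271,167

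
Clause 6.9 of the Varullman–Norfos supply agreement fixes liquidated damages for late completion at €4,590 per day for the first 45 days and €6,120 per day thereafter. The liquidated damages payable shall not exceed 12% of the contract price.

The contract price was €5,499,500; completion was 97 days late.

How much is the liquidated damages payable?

€524,790

First 45 days: 45 × €4,590 = €206,550
Remaining days: (97 − 45) × €6,120 = €318,240
Accrued per-day damages: €206,550 + €318,240 = €524,790
Cap: 12% of €5,499,500 = €659,940
Cap at €659,940: €524,790 is within the cap, no reduction.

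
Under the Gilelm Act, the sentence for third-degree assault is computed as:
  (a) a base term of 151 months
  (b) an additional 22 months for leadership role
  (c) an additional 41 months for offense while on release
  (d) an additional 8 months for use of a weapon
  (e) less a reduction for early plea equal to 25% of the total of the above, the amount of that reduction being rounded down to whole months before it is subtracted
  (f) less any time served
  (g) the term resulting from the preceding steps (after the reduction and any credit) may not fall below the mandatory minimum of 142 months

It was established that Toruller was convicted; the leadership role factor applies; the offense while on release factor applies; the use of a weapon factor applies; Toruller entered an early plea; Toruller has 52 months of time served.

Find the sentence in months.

Leadership role enhancement: +22 months
Offense while on release enhancement: +41 months
Use of a weapon enhancement: +8 months
Adjusted term: 151 months + 22 months + 41 months + 8 months = 222 months
Early plea reduction: 25% of 222 months = 55 months (rounded down)
After reduction: 222 − 55 = 167 months
Less time served: 167 months − 52 months = 115 months
Minimum 142 months: 115 months is below the minimum → 142 months

142 months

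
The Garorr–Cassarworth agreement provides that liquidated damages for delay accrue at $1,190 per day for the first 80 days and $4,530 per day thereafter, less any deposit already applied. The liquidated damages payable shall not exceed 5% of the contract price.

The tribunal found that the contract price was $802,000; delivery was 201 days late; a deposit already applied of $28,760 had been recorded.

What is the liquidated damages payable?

First 80 days: 80 × $1,190 = $95,200
Remaining days: (201 − 80) × $4,530 = $548,130
Accrued per-day damages: $95,200 + $548,130 = $643,330
Less deposit already applied: $643,330 − $28,760 = $614,570
Cap: 5% of $802,000 = $40,100
Cap at $40,100: $614,570 exceeds the cap → $40,100

$40,100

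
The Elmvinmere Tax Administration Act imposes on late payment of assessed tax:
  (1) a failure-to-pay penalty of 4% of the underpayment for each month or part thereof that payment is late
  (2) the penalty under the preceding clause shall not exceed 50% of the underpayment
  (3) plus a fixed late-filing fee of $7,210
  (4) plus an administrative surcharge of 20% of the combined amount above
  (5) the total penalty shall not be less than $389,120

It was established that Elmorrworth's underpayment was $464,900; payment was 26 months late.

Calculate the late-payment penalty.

$389,120

Accrued rate: 4% × 26 = 104%, capped at 50% → 50%
Failure-to-pay penalty: 50% of $464,900 = $232,450
Penalty before surcharge: $232,450 + $7,210 = $239,660
Administrative surcharge: 20% of $239,660 = $47,932
Total penalty: $239,660 + $47,932 = $287,592
Minimum $389,120: $287,592 is below the minimum → $389,120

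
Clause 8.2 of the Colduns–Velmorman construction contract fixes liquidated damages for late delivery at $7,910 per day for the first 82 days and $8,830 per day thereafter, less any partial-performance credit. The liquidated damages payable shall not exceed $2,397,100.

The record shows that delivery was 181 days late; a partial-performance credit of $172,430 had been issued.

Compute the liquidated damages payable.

$1,350,360

First 82 days: 82 × $7,910 = $648,620
Remaining days: (181 − 82) × $8,830 = $874,170
Accrued per-day damages: $648,620 + $874,170 = $1,522,790
Less partial-performance credit: $1,522,790 − $172,430 = $1,350,360
Cap at $2,397,100: $1,350,360 is within the cap, no reduction.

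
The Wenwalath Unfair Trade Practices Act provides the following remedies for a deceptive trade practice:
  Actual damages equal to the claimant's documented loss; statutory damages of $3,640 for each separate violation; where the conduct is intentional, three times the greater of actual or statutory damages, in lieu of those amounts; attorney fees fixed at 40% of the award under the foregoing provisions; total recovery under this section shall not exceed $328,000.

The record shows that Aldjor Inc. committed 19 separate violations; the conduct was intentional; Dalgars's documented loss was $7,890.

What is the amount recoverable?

Statutory damages: 19 × $3,640 = $69,160
Greater of actual damages ($7,890) or statutory damages ($69,160): $69,160
Trebled: 3 × $69,160 = $207,480
Attorney fees: 40% of $207,480 = $82,992
Total before cap: $207,480 + $82,992 = $290,472
Cap at $328,000: $290,472 is within the cap, no reduction.

$290,472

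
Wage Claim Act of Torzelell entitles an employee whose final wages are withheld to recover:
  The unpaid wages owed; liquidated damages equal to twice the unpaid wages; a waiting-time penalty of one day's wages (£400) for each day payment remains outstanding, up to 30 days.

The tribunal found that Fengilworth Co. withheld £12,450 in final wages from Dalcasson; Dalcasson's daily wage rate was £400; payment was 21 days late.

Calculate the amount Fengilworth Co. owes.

Doubled: 2 × £12,450 = £24,900
Penalty days: min(21, 30) = 21
Waiting-time penalty: 21 × £400 = £8,400
Total award: £12,450 + £24,900 + £8,400 = £45,750

Total award: £45,750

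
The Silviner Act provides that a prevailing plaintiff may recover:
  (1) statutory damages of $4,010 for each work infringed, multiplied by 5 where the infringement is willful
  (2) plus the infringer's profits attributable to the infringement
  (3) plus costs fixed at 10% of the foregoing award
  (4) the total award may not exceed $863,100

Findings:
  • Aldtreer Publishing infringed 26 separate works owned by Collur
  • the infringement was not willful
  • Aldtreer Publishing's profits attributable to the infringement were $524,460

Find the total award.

Award: $691,592

Statutory damages: 26 × $4,010 = $104,260
Infringement not willful: no ×5 enhancement.
Combined award: $104,260 + $524,460 = $628,720
Costs: 10% of $628,720 = $62,872
Award plus costs: $628,720 + $62,872 = $691,592
Cap at $863,100: $691,592 is within the cap, no reduction.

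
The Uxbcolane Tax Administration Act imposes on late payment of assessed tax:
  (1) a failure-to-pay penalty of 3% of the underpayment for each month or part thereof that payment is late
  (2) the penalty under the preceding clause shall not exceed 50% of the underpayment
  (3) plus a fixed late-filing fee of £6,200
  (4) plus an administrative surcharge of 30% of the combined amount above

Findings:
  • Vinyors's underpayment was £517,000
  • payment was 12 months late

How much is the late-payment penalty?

Accrued rate: 3% × 12 = 36%, capped at 50% → 36%
Failure-to-pay penalty: 36% of £517,000 = £186,120
Penalty before surcharge: £186,120 + £6,200 = £192,320
Administrative surcharge: 30% of £192,320 = £57,696
Total penalty: £192,320 + £57,696 = £250,016

£250,016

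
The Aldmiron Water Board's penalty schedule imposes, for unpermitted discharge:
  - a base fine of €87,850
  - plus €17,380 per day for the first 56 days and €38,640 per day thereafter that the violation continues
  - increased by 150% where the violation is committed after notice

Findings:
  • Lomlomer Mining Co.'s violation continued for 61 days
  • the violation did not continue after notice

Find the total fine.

€1,254,330

First 56 days: 56 × €17,380 = €973,280
Remaining days: (61 − 56) × €38,640 = €193,200
Per-day component: €973,280 + €193,200 = €1,166,480
Base plus per-day: €87,850 + €1,166,480 = €1,254,330
The violation did not continue after notice: no 150% increase.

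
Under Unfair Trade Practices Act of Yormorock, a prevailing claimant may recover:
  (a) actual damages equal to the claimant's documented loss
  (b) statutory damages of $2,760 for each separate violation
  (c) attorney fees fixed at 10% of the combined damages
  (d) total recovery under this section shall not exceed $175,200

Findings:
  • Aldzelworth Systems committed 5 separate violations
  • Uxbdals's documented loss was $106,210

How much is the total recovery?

$132,011

Statutory damages: 5 × $2,760 = $13,800
Combined damages: $106,210 + $13,800 = $120,010
Attorney fees: 10% of $120,010 = $12,001
Total before cap: $120,010 + $12,001 = $132,011
Cap at $175,200: $132,011 is within the cap, no reduction.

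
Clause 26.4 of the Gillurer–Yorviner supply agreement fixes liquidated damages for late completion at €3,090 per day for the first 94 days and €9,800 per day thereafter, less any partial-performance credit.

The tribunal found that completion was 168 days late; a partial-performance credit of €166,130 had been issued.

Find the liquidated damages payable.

Liquidated damages: €849,530

First 94 days: 94 × €3,090 = €290,460
Remaining days: (168 − 94) × €9,800 = €725,200
Accrued per-day damages: €290,460 + €725,200 = €1,015,660
Less partial-performance credit: €1,015,660 − €166,130 = €849,530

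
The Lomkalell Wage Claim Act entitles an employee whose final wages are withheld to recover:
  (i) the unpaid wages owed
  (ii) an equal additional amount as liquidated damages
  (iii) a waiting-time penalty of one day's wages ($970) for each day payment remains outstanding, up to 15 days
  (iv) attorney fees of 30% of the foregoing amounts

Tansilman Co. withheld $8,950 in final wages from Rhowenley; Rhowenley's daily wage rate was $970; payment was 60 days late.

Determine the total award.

Liquidated damages (equal amount): $8,950
Penalty days: min(60, 15) = 15
Waiting-time penalty: 15 × $970 = $14,550
Subtotal: $8,950 + $8,950 + $14,550 = $32,450
Attorney fees: 30% of $32,450 = $9,735
Total award: $32,450 + $9,735 = $42,185

$42,185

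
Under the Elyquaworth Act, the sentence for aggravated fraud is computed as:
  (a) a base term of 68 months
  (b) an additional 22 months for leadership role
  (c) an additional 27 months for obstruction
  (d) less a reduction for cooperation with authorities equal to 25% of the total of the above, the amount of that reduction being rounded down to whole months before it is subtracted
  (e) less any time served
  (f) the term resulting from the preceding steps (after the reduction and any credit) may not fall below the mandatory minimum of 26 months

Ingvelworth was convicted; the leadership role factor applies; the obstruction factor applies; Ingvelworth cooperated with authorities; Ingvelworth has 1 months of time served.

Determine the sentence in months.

Leadership role enhancement: +22 months
Obstruction enhancement: +27 months
Adjusted term: 68 months + 22 months + 27 months = 117 months
Cooperation with authorities reduction: 25% of 117 months = 29 months (rounded down)
After reduction: 117 − 29 = 88 months
Less time served: 88 months − 1 months = 87 months
Minimum 26 months: 87 months meets the minimum, no increase.

87 months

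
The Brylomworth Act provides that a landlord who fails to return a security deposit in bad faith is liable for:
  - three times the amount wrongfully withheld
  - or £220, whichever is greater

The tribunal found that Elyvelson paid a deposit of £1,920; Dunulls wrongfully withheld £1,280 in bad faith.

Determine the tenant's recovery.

£3,840

Trebled: 3 × £1,280 = £3,840
Minimum £220: £3,840 meets the minimum, no increase.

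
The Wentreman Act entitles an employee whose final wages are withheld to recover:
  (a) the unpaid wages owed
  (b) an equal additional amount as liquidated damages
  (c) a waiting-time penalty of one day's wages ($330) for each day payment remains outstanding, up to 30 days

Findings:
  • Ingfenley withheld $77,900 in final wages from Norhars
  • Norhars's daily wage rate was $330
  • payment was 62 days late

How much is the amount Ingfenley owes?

Liquidated damages (equal amount): $77,900
Penalty days: min(62, 30) = 30
Waiting-time penalty: 30 × $330 = $9,900
Total award: $77,900 + $77,900 + $9,900 = $165,700

$165,700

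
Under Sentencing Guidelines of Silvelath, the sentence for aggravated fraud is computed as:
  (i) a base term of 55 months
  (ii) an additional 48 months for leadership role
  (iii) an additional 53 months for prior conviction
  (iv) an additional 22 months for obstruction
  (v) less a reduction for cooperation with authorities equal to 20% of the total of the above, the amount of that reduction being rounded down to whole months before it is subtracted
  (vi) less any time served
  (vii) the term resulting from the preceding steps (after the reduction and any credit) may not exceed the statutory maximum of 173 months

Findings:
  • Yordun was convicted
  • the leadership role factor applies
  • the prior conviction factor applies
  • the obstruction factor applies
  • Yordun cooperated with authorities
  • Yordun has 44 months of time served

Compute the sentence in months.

99 months

Leadership role enhancement: +48 months
Prior conviction enhancement: +53 months
Obstruction enhancement: +22 months
Adjusted term: 55 months + 48 months + 53 months + 22 months = 178 months
Cooperation with authorities reduction: 20% of 178 months = 35 months (rounded down)
After reduction: 178 − 35 = 143 months
Less time served: 143 months − 44 months = 99 months
Cap at 173 months: 99 months is within the cap, no reduction.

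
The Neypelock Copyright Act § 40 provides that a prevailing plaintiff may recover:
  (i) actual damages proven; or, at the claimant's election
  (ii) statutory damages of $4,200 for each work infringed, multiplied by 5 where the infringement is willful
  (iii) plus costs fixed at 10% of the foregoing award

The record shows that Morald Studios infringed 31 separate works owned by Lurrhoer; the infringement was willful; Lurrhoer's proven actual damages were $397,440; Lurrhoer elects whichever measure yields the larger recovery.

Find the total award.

Statutory damages: 31 × $4,200 = $130,200
Multiplied by 5: 5 × $130,200 = $651,000
Greater of actual damages ($397,440) or enhanced statutory damages ($651,000): $651,000
Costs: 10% of $651,000 = $65,100
Award plus costs: $651,000 + $65,100 = $716,100

$716,100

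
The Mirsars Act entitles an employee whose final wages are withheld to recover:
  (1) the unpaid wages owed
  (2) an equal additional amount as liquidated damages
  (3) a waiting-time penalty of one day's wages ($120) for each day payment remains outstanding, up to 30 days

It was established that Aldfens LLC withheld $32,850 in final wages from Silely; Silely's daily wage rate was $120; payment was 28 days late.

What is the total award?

$69,060

Liquidated damages (equal amount): $32,850
Penalty days: min(28, 30) = 28
Waiting-time penalty: 28 × $120 = $3,360
Total award: $32,850 + $32,850 + $3,360 = $69,060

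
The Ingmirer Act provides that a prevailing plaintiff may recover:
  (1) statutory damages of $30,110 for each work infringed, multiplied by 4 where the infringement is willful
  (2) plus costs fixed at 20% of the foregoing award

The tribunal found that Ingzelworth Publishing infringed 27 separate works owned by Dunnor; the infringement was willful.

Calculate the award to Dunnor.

Statutory damages: 27 × $30,110 = $812,970
Multiplied by 4: 4 × $812,970 = $3,251,880
Costs: 20% of $3,251,880 = $650,376
Award plus costs: $3,251,880 + $650,376 = $3,902,256

$3,902,256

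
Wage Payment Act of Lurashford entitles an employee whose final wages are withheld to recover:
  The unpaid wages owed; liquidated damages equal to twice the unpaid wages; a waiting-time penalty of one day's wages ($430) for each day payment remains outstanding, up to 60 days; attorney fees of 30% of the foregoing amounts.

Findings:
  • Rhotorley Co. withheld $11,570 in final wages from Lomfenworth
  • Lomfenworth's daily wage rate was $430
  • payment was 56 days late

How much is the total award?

Total award: $76,427

Doubled: 2 × $11,570 = $23,140
Penalty days: min(56, 60) = 56
Waiting-time penalty: 56 × $430 = $24,080
Subtotal: $11,570 + $23,140 + $24,080 = $58,790
Attorney fees: 30% of $58,790 = $17,637
Total award: $58,790 + $17,637 = $76,427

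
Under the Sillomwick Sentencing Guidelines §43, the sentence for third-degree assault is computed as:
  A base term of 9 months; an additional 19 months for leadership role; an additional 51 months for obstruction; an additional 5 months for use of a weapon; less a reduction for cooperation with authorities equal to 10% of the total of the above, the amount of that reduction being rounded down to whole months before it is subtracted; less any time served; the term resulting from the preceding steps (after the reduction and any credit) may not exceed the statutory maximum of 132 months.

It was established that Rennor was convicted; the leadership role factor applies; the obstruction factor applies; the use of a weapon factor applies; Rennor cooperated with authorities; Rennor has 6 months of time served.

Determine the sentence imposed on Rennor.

70 months

Leadership role enhancement: +19 months
Obstruction enhancement: +51 months
Use of a weapon enhancement: +5 months
Adjusted term: 9 months + 19 months + 51 months + 5 months = 84 months
Cooperation with authorities reduction: 10% of 84 months = 8 months (rounded down)
After reduction: 84 − 8 = 76 months
Less time served: 76 months − 6 months = 70 months
Cap at 132 months: 70 months is within the cap, no reduction.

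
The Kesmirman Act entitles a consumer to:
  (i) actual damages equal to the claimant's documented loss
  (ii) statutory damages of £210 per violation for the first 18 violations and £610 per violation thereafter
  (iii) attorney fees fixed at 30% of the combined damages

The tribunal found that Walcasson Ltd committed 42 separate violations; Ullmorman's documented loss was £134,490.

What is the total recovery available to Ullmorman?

First 18 violations: 18 × £210 = £3,780
Remaining violations: (42 − 18) × £610 = £14,640
Statutory damages: £3,780 + £14,640 = £18,420
Combined damages: £134,490 + £18,420 = £152,910
Attorney fees: 30% of £152,910 = £45,873
Total recovery: £152,910 + £45,873 = £198,783

£198,783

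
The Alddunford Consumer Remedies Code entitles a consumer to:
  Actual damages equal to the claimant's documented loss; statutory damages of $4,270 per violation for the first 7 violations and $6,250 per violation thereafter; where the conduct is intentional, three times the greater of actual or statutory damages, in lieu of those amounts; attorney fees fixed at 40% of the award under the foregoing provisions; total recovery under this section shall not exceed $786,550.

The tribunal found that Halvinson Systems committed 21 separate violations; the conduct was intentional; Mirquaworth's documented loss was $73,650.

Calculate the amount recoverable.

First 7 violations: 7 × $4,270 = $29,890
Remaining violations: (21 − 7) × $6,250 = $87,500
Statutory damages: $29,890 + $87,500 = $117,390
Greater of actual damages ($73,650) or statutory damages ($117,390): $117,390
Trebled: 3 × $117,390 = $352,170
Attorney fees: 40% of $352,170 = $140,868
Total before cap: $352,170 + $140,868 = $493,038
Cap at $786,550: $493,038 is within the cap, no reduction.

Total recovery: $493,038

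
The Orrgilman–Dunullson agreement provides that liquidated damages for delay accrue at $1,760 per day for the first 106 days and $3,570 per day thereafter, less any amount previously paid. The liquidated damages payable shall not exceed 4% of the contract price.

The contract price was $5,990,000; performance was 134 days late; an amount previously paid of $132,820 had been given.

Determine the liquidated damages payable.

First 106 days: 106 × $1,760 = $186,560
Remaining days: (134 − 106) × $3,570 = $99,960
Accrued per-day damages: $186,560 + $99,960 = $286,520
Less amount previously paid: $286,520 − $132,820 = $153,700
Cap: 4% of $5,990,000 = $239,600
Cap at $239,600: $153,700 is within the cap, no reduction.

$153,700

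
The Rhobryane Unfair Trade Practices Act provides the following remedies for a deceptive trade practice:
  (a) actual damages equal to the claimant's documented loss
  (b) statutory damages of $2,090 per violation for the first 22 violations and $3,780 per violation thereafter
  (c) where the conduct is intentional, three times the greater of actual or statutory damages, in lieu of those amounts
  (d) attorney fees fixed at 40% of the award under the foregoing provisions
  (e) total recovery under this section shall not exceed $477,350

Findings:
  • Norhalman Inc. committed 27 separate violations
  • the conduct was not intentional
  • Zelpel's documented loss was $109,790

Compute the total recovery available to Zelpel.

$244,538

First 22 violations: 22 × $2,090 = $45,980
Remaining violations: (27 − 22) × $3,780 = $18,900
Statutory damages: $45,980 + $18,900 = $64,880
Conduct not intentional: the in-lieu enhancement does not apply.
Actual plus statutory damages: $109,790 + $64,880 = $174,670
Attorney fees: 40% of $174,670 = $69,868
Total before cap: $174,670 + $69,868 = $244,538
Cap at $477,350: $244,538 is within the cap, no reduction.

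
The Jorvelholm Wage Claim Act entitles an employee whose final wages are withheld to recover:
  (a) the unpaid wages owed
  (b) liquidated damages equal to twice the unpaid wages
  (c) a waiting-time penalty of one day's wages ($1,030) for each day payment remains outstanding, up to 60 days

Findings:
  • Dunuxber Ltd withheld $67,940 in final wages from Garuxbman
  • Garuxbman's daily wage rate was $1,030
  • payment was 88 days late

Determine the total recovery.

Doubled: 2 × $67,940 = $135,880
Penalty days: min(88, 60) = 60
Waiting-time penalty: 60 × $1,030 = $61,800
Total award: $67,940 + $135,880 + $61,800 = $265,620

$265,620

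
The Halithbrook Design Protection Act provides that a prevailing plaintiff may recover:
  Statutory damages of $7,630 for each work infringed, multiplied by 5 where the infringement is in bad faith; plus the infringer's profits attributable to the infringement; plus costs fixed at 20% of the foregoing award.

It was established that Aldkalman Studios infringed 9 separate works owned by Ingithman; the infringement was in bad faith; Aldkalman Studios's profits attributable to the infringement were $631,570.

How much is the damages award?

$1,169,904

Statutory damages: 9 × $7,630 = $68,670
Multiplied by 5: 5 × $68,670 = $343,350
Combined award: $343,350 + $631,570 = $974,920
Costs: 20% of $974,920 = $194,984
Award plus costs: $974,920 + $194,984 = $1,169,904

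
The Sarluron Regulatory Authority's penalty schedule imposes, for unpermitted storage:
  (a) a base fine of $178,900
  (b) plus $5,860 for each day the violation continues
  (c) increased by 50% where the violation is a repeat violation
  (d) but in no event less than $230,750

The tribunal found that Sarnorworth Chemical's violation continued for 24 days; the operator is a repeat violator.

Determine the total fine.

Per-day component: 24 × $5,860 = $140,640
Base plus per-day: $178,900 + $140,640 = $319,540
Enhancement: 50% of $319,540 = $159,770
Enhanced fine: $319,540 + $159,770 = $479,310
Minimum $230,750: $479,310 meets the minimum, no increase.

$479,310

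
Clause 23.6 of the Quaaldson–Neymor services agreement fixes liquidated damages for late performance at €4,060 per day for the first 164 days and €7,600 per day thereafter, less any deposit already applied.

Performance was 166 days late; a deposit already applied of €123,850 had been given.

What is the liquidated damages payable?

First 164 days: 164 × €4,060 = €665,840
Remaining days: (166 − 164) × €7,600 = €15,200
Accrued per-day damages: €665,840 + €15,200 = €681,040
Less deposit already applied: €681,040 − €123,850 = €557,190

€557,190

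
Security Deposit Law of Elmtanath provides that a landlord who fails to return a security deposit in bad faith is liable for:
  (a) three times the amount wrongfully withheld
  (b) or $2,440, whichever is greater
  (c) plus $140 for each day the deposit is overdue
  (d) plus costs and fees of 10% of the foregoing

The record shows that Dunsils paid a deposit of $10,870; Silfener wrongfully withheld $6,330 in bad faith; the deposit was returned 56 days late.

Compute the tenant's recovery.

Recovery: $29,513

Trebled: 3 × $6,330 = $18,990
Minimum $2,440: $18,990 meets the minimum, no increase.
Late-return penalty: 56 × $140 = $7,840
Damages plus late penalty: $18,990 + $7,840 = $26,830
Costs and fees: 10% of $26,830 = $2,683
Total recovery: $26,830 + $2,683 = $29,513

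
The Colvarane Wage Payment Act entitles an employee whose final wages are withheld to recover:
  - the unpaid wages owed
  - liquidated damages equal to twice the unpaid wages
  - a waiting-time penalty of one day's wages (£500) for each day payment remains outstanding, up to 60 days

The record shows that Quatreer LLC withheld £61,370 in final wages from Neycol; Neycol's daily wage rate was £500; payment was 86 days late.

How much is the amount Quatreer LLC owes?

Doubled: 2 × £61,370 = £122,740
Penalty days: min(86, 60) = 60
Waiting-time penalty: 60 × £500 = £30,000
Total award: £61,370 + £122,740 + £30,000 = £214,110

Total award: £214,110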